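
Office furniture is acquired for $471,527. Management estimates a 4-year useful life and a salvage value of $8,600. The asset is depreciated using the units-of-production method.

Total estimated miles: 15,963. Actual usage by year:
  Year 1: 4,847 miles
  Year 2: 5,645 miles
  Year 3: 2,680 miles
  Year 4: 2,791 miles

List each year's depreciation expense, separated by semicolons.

Depreciable base = $471,527 − $8,600 = $462,927.
Rate = $462,927 / 15,963 miles = $29 per mile.
Year 1: 4,847 × $29 = $140,563. Book value $330,964.
Year 2: 5,645 × $29 = $163,705. Book value $167,259.
Year 3: 2,680 × $29 = $77,720. Book value $89,539.
Year 4: 2,791 × $29 = $80,939. Book value $8,600.

$140,563; $163,705; $77,720; $80,939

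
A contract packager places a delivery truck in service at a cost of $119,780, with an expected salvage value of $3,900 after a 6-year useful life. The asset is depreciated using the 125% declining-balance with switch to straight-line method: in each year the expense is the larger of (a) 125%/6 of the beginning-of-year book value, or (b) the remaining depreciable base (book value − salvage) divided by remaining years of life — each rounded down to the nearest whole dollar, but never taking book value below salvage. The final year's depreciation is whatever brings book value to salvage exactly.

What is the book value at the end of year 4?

$39,486

Depreciable base = $119,780 − $3,900 = $115,880.
Year 1: DB = ⌊$119,780 × 125%/6⌋ = $24,954; SL = ⌊$115,880/6⌋ = $19,313 → take DB $24,954. Book value $94,826.
Year 2: DB = ⌊$94,826 × 125%/6⌋ = $19,755; SL = ⌊$90,926/5⌋ = $18,185 → take DB $19,755. Book value $75,071.
Year 3: DB = ⌊$75,071 × 125%/6⌋ = $15,639; SL = ⌊$71,171/4⌋ = $17,792 → take SL $17,792. Book value $57,279.
Year 4: DB = ⌊$57,279 × 125%/6⌋ = $11,933; SL = ⌊$53,379/3⌋ = $17,793 → take SL $17,793. Book value $39,486.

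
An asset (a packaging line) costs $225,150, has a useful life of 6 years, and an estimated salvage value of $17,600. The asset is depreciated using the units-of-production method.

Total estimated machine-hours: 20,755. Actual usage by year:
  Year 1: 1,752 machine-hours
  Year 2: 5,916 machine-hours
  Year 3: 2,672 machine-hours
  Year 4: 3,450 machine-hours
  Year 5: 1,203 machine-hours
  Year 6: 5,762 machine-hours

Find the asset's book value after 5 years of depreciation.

$75,220

Depreciable base = $225,150 − $17,600 = $207,550.
Rate = $207,550 / 20,755 machine-hours = $10 per machine-hour.
Year 1: 1,752 × $10 = $17,520. Book value $207,630.
Year 2: 5,916 × $10 = $59,160. Book value $148,470.
Year 3: 2,672 × $10 = $26,720. Book value $121,750.
Year 4: 3,450 × $10 = $34,500. Book value $87,250.
Year 5: 1,203 × $10 = $12,030. Book value $75,220.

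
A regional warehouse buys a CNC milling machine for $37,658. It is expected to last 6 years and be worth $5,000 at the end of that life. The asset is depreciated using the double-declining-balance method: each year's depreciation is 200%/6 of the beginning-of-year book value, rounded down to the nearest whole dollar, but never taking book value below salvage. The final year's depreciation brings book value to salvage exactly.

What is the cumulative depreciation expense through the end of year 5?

$32,658

Depreciable base = $37,658 − $5,000 = $32,658.
Year 1: ⌊$37,658 × 200%/6⌋ = $12,552. Book value $25,106.
Year 2: ⌊$25,106 × 200%/6⌋ = $8,368. Book value $16,738.
Year 3: ⌊$16,738 × 200%/6⌋ = $5,579. Book value $11,159.
Year 4: ⌊$11,159 × 200%/6⌋ = $3,719. Book value $7,440.
Year 5: ⌊$7,440 × 200%/6⌋ = $2,480, capped at $2,440. Book value $5,000.
Accumulated through year 5 = $37,658 − $5,000 = $32,658.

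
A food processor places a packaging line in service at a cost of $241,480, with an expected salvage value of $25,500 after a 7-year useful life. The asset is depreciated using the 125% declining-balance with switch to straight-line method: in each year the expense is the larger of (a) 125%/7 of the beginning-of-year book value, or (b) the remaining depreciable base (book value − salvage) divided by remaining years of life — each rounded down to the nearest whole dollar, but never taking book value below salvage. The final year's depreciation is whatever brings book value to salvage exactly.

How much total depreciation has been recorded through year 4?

Depreciable base = $241,480 − $25,500 = $215,980.
Year 1: DB = ⌊$241,480 × 125%/7⌋ = $43,121; SL = ⌊$215,980/7⌋ = $30,854 → take DB $43,121. Book value $198,359.
Year 2: DB = ⌊$198,359 × 125%/7⌋ = $35,421; SL = ⌊$172,859/6⌋ = $28,809 → take DB $35,421. Book value $162,938.
Year 3: DB = ⌊$162,938 × 125%/7⌋ = $29,096; SL = ⌊$137,438/5⌋ = $27,487 → take DB $29,096. Book value $133,842.
Year 4: DB = ⌊$133,842 × 125%/7⌋ = $23,900; SL = ⌊$108,342/4⌋ = $27,085 → take SL $27,085. Book value $106,757.
Accumulated through year 4 = $241,480 − $106,757 = $134,723.

$134,723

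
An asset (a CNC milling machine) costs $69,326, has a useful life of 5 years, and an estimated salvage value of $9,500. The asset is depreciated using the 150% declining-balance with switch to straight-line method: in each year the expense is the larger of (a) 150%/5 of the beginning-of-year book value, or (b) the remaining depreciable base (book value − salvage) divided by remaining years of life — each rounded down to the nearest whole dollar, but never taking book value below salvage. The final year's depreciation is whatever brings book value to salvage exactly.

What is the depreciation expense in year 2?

Depreciable base = $69,326 − $9,500 = $59,826.
Year 1: DB = ⌊$69,326 × 150%/5⌋ = $20,797; SL = ⌊$59,826/5⌋ = $11,965 → take DB $20,797. Book value $48,529.
Year 2: DB = ⌊$48,529 × 150%/5⌋ = $14,558; SL = ⌊$39,029/4⌋ = $9,757 → take DB $14,558. Book value $33,971.

$14,558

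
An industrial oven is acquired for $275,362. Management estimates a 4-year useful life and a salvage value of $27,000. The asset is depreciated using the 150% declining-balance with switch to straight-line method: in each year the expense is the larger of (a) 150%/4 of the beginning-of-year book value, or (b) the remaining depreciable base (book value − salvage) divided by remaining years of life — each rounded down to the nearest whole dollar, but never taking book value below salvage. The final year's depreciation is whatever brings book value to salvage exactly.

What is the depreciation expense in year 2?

$64,538

Depreciable base = $275,362 − $27,000 = $248,362.
Year 1: DB = ⌊$275,362 × 150%/4⌋ = $103,260; SL = ⌊$248,362/4⌋ = $62,090 → take DB $103,260. Book value $172,102.
Year 2: DB = ⌊$172,102 × 150%/4⌋ = $64,538; SL = ⌊$145,102/3⌋ = $48,367 → take DB $64,538. Book value $107,564.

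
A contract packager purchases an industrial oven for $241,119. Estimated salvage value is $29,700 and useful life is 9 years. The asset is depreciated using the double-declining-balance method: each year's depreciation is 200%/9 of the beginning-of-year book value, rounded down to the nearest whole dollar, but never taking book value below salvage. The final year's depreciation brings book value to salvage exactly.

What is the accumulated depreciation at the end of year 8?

Depreciable base = $241,119 − $29,700 = $211,419.
Year 1: ⌊$241,119 × 200%/9⌋ = $53,582. Book value $187,537.
Year 2: ⌊$187,537 × 200%/9⌋ = $41,674. Book value $145,863.
Year 3: ⌊$145,863 × 200%/9⌋ = $32,414. Book value $113,449.
Year 4: ⌊$113,449 × 200%/9⌋ = $25,210. Book value $88,239.
Year 5: ⌊$88,239 × 200%/9⌋ = $19,608. Book value $68,631.
Year 6: ⌊$68,631 × 200%/9⌋ = $15,251. Book value $53,380.
Year 7: ⌊$53,380 × 200%/9⌋ = $11,862. Book value $41,518.
Year 8: ⌊$41,518 × 200%/9⌋ = $9,226. Book value $32,292.
Accumulated through year 8 = $241,119 − $32,292 = $208,827.

$208,827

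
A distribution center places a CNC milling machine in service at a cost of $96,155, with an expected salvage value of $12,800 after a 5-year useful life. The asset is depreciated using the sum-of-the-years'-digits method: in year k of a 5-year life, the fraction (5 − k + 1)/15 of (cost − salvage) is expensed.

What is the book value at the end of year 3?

Depreciable base = $96,155 − $12,800 = $83,355.
Sum of the years' digits = 5+4+3+2+1 = 15.
Year 1: $83,355 × 5/15 = $27,785. Book value $68,370.
Year 2: $83,355 × 4/15 = $22,228. Book value $46,142.
Year 3: $83,355 × 3/15 = $16,671. Book value $29,471.

$29,471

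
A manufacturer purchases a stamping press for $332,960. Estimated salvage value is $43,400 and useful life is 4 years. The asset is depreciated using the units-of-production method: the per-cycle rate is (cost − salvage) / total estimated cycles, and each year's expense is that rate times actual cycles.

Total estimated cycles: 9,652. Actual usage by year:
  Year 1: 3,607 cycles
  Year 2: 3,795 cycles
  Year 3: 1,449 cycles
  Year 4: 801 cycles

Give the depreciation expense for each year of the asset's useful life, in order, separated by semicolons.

$108,210; $113,850; $43,470; $24,030

Depreciable base = $332,960 − $43,400 = $289,560.
Rate = $289,560 / 9,652 cycles = $30 per cycle.
Year 1: 3,607 × $30 = $108,210. Book value $224,750.
Year 2: 3,795 × $30 = $113,850. Book value $110,900.
Year 3: 1,449 × $30 = $43,470. Book value $67,430.
Year 4: 801 × $30 = $24,030. Book value $43,400.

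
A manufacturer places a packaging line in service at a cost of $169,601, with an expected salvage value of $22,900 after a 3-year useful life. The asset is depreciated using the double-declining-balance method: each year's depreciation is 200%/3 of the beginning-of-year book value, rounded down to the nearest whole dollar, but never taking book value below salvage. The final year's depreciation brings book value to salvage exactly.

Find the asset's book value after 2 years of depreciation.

$22,900

Depreciable base = $169,601 − $22,900 = $146,701.
Year 1: ⌊$169,601 × 200%/3⌋ = $113,067. Book value $56,534.
Year 2: ⌊$56,534 × 200%/3⌋ = $37,689, capped at $33,634. Book value $22,900.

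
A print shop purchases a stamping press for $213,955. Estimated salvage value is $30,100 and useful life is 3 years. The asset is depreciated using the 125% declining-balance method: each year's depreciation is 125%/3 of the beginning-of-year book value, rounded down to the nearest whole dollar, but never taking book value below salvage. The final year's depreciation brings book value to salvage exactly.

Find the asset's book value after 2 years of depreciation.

Depreciable base = $213,955 − $30,100 = $183,855.
Year 1: ⌊$213,955 × 125%/3⌋ = $89,147. Book value $124,808.
Year 2: ⌊$124,808 × 125%/3⌋ = $52,003. Book value $72,805.

$72,805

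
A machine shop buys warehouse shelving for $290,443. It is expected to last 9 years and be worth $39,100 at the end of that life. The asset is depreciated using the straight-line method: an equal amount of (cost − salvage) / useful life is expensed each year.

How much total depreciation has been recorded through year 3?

$83,781

Depreciable base = $290,443 − $39,100 = $251,343.
Annual expense = $251,343 / 9 = $27,927.
End of year 1: book value $262,516.
End of year 2: book value $234,589.
End of year 3: book value $206,662.
Accumulated through year 3 = $290,443 − $206,662 = $83,781.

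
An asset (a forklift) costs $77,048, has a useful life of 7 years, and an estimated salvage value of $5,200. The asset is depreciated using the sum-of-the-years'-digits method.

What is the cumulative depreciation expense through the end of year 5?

Depreciable base = $77,048 − $5,200 = $71,848.
Sum of the years' digits = 7+6+5+4+3+2+1 = 28.
Year 1: $71,848 × 7/28 = $17,962. Book value $59,086.
Year 2: $71,848 × 6/28 = $15,396. Book value $43,690.
Year 3: $71,848 × 5/28 = $12,830. Book value $30,860.
Year 4: $71,848 × 4/28 = $10,264. Book value $20,596.
Year 5: $71,848 × 3/28 = $7,698. Book value $12,898.
Accumulated through year 5 = $77,048 − $12,898 = $64,150.

$64,150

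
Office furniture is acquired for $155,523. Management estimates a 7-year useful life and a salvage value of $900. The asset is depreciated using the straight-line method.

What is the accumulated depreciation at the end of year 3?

Depreciable base = $155,523 − $900 = $154,623.
Annual expense = $154,623 / 7 = $22,089.
End of year 1: book value $133,434.
End of year 2: book value $111,345.
End of year 3: book value $89,256.
Accumulated through year 3 = $155,523 − $89,256 = $66,267.

$66,267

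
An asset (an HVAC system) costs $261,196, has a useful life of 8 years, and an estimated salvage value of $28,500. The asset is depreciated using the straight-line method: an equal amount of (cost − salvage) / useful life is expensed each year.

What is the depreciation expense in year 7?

$29,087

Depreciable base = $261,196 − $28,500 = $232,696.
Annual expense = $232,696 / 8 = $29,087.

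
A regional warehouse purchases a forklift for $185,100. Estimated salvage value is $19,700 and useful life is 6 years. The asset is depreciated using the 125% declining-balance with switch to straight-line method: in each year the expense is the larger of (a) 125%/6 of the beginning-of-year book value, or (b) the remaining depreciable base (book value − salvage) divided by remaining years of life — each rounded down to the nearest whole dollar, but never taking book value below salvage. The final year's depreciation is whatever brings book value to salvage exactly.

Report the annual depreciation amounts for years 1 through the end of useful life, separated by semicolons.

$38,562; $30,528; $24,168; $24,047; $24,047; $24,048

Depreciable base = $185,100 − $19,700 = $165,400.
Year 1: DB = ⌊$185,100 × 125%/6⌋ = $38,562; SL = ⌊$165,400/6⌋ = $27,566 → take DB $38,562. Book value $146,538.
Year 2: DB = ⌊$146,538 × 125%/6⌋ = $30,528; SL = ⌊$126,838/5⌋ = $25,367 → take DB $30,528. Book value $116,010.
Year 3: DB = ⌊$116,010 × 125%/6⌋ = $24,168; SL = ⌊$96,310/4⌋ = $24,077 → take DB $24,168. Book value $91,842.
Year 4: DB = ⌊$91,842 × 125%/6⌋ = $19,133; SL = ⌊$72,142/3⌋ = $24,047 → take SL $24,047. Book value $67,795.
Year 5: DB = ⌊$67,795 × 125%/6⌋ = $14,123; SL = ⌊$48,095/2⌋ = $24,047 → take SL $24,047. Book value $43,748.
Year 6 (final): $43,748 − $19,700 = $24,048. Book value $19,700.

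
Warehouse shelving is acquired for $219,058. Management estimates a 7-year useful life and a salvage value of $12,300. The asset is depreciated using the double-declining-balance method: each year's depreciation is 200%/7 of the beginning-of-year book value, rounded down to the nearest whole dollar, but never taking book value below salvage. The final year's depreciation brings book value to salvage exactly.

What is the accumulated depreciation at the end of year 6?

Depreciable base = $219,058 − $12,300 = $206,758.
Year 1: ⌊$219,058 × 200%/7⌋ = $62,588. Book value $156,470.
Year 2: ⌊$156,470 × 200%/7⌋ = $44,705. Book value $111,765.
Year 3: ⌊$111,765 × 200%/7⌋ = $31,932. Book value $79,833.
Year 4: ⌊$79,833 × 200%/7⌋ = $22,809. Book value $57,024.
Year 5: ⌊$57,024 × 200%/7⌋ = $16,292. Book value $40,732.
Year 6: ⌊$40,732 × 200%/7⌋ = $11,637. Book value $29,095.
Accumulated through year 6 = $219,058 − $29,095 = $189,963.

$189,963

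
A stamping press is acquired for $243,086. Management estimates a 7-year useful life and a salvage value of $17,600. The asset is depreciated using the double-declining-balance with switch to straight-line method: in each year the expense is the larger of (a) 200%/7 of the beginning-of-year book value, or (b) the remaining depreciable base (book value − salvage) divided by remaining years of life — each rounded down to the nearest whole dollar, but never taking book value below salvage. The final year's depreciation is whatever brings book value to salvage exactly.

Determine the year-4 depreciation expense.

Depreciable base = $243,086 − $17,600 = $225,486.
Year 1: DB = ⌊$243,086 × 200%/7⌋ = $69,453; SL = ⌊$225,486/7⌋ = $32,212 → take DB $69,453. Book value $173,633.
Year 2: DB = ⌊$173,633 × 200%/7⌋ = $49,609; SL = ⌊$156,033/6⌋ = $26,005 → take DB $49,609. Book value $124,024.
Year 3: DB = ⌊$124,024 × 200%/7⌋ = $35,435; SL = ⌊$106,424/5⌋ = $21,284 → take DB $35,435. Book value $88,589.
Year 4: DB = ⌊$88,589 × 200%/7⌋ = $25,311; SL = ⌊$70,989/4⌋ = $17,747 → take DB $25,311. Book value $63,278.

$25,311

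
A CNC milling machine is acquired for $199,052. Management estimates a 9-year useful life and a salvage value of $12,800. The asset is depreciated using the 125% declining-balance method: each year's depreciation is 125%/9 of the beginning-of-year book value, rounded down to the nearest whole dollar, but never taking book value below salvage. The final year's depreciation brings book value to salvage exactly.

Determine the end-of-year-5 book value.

Depreciable base = $199,052 − $12,800 = $186,252.
Year 1: ⌊$199,052 × 125%/9⌋ = $27,646. Book value $171,406.
Year 2: ⌊$171,406 × 125%/9⌋ = $23,806. Book value $147,600.
Year 3: ⌊$147,600 × 125%/9⌋ = $20,500. Book value $127,100.
Year 4: ⌊$127,100 × 125%/9⌋ = $17,652. Book value $109,448.
Year 5: ⌊$109,448 × 125%/9⌋ = $15,201. Book value $94,247.

$94,247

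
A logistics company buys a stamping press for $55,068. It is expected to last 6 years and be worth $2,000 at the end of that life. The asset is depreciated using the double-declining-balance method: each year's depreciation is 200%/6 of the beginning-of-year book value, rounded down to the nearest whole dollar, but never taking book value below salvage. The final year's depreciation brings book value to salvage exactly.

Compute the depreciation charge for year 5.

Depreciable base = $55,068 − $2,000 = $53,068.
Year 1: ⌊$55,068 × 200%/6⌋ = $18,356. Book value $36,712.
Year 2: ⌊$36,712 × 200%/6⌋ = $12,237. Book value $24,475.
Year 3: ⌊$24,475 × 200%/6⌋ = $8,158. Book value $16,317.
Year 4: ⌊$16,317 × 200%/6⌋ = $5,439. Book value $10,878.
Year 5: ⌊$10,878 × 200%/6⌋ = $3,626. Book value $7,252.

$3,626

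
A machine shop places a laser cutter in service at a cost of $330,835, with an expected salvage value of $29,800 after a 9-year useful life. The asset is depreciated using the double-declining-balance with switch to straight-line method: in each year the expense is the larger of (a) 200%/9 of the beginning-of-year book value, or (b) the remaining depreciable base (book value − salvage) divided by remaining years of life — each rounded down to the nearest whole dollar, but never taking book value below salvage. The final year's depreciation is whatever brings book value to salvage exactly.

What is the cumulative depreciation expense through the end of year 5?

Depreciable base = $330,835 − $29,800 = $301,035.
Year 1: DB = ⌊$330,835 × 200%/9⌋ = $73,518; SL = ⌊$301,035/9⌋ = $33,448 → take DB $73,518. Book value $257,317.
Year 2: DB = ⌊$257,317 × 200%/9⌋ = $57,181; SL = ⌊$227,517/8⌋ = $28,439 → take DB $57,181. Book value $200,136.
Year 3: DB = ⌊$200,136 × 200%/9⌋ = $44,474; SL = ⌊$170,336/7⌋ = $24,333 → take DB $44,474. Book value $155,662.
Year 4: DB = ⌊$155,662 × 200%/9⌋ = $34,591; SL = ⌊$125,862/6⌋ = $20,977 → take DB $34,591. Book value $121,071.
Year 5: DB = ⌊$121,071 × 200%/9⌋ = $26,904; SL = ⌊$91,271/5⌋ = $18,254 → take DB $26,904. Book value $94,167.
Accumulated through year 5 = $330,835 − $94,167 = $236,668.

$236,668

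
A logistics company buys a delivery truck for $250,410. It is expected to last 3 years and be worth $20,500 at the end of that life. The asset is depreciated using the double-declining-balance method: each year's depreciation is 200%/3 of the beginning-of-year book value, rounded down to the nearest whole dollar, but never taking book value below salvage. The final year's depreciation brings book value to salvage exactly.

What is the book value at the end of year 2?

$27,824

Depreciable base = $250,410 − $20,500 = $229,910.
Year 1: ⌊$250,410 × 200%/3⌋ = $166,940. Book value $83,470.
Year 2: ⌊$83,470 × 200%/3⌋ = $55,646. Book value $27,824.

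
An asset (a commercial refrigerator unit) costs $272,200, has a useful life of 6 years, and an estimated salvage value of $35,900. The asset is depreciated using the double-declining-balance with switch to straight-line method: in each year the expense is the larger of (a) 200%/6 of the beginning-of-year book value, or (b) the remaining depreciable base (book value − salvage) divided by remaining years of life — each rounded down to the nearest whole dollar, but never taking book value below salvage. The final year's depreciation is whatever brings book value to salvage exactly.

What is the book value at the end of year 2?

$120,978

Depreciable base = $272,200 − $35,900 = $236,300.
Year 1: DB = ⌊$272,200 × 200%/6⌋ = $90,733; SL = ⌊$236,300/6⌋ = $39,383 → take DB $90,733. Book value $181,467.
Year 2: DB = ⌊$181,467 × 200%/6⌋ = $60,489; SL = ⌊$145,567/5⌋ = $29,113 → take DB $60,489. Book value $120,978.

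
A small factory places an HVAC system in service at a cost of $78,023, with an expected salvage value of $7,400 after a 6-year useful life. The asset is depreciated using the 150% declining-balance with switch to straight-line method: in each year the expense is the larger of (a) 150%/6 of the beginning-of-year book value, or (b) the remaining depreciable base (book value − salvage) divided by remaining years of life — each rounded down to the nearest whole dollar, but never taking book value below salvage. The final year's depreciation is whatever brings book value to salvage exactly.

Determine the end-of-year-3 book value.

Depreciable base = $78,023 − $7,400 = $70,623.
Year 1: DB = ⌊$78,023 × 150%/6⌋ = $19,505; SL = ⌊$70,623/6⌋ = $11,770 → take DB $19,505. Book value $58,518.
Year 2: DB = ⌊$58,518 × 150%/6⌋ = $14,629; SL = ⌊$51,118/5⌋ = $10,223 → take DB $14,629. Book value $43,889.
Year 3: DB = ⌊$43,889 × 150%/6⌋ = $10,972; SL = ⌊$36,489/4⌋ = $9,122 → take DB $10,972. Book value $32,917.

$32,917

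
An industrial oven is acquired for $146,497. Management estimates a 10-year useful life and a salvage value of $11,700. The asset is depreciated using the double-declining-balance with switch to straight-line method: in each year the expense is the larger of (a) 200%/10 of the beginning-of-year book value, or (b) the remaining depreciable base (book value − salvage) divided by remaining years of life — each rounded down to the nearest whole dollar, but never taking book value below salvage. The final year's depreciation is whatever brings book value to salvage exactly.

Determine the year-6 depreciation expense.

Depreciable base = $146,497 − $11,700 = $134,797.
Year 1: DB = ⌊$146,497 × 200%/10⌋ = $29,299; SL = ⌊$134,797/10⌋ = $13,479 → take DB $29,299. Book value $117,198.
Year 2: DB = ⌊$117,198 × 200%/10⌋ = $23,439; SL = ⌊$105,498/9⌋ = $11,722 → take DB $23,439. Book value $93,759.
Year 3: DB = ⌊$93,759 × 200%/10⌋ = $18,751; SL = ⌊$82,059/8⌋ = $10,257 → take DB $18,751. Book value $75,008.
Year 4: DB = ⌊$75,008 × 200%/10⌋ = $15,001; SL = ⌊$63,308/7⌋ = $9,044 → take DB $15,001. Book value $60,007.
Year 5: DB = ⌊$60,007 × 200%/10⌋ = $12,001; SL = ⌊$48,307/6⌋ = $8,051 → take DB $12,001. Book value $48,006.
Year 6: DB = ⌊$48,006 × 200%/10⌋ = $9,601; SL = ⌊$36,306/5⌋ = $7,261 → take DB $9,601. Book value $38,405.

$9,601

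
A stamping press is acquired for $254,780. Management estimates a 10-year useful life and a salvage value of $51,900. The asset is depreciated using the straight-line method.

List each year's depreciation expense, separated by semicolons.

Depreciable base = $254,780 − $51,900 = $202,880.
Annual expense = $202,880 / 10 = $20,288.
End of year 1: book value $234,492.
End of year 2: book value $214,204.
End of year 3: book value $193,916.
End of year 4: book value $173,628.
End of year 5: book value $153,340.
End of year 6: book value $133,052.
End of year 7: book value $112,764.
End of year 8: book value $92,476.
End of year 9: book value $72,188.
End of year 10: book value $51,900.

$20,288; $20,288; $20,288; $20,288; $20,288; $20,288; $20,288; $20,288; $20,288; $20,288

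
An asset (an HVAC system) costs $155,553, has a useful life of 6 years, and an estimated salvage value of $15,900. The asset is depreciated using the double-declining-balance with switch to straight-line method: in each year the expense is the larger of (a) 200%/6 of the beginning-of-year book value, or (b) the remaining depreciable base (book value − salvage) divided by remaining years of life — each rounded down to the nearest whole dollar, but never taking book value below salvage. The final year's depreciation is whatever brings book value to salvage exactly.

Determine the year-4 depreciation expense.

$15,363

Depreciable base = $155,553 − $15,900 = $139,653.
Year 1: DB = ⌊$155,553 × 200%/6⌋ = $51,851; SL = ⌊$139,653/6⌋ = $23,275 → take DB $51,851. Book value $103,702.
Year 2: DB = ⌊$103,702 × 200%/6⌋ = $34,567; SL = ⌊$87,802/5⌋ = $17,560 → take DB $34,567. Book value $69,135.
Year 3: DB = ⌊$69,135 × 200%/6⌋ = $23,045; SL = ⌊$53,235/4⌋ = $13,308 → take DB $23,045. Book value $46,090.
Year 4: DB = ⌊$46,090 × 200%/6⌋ = $15,363; SL = ⌊$30,190/3⌋ = $10,063 → take DB $15,363. Book value $30,727.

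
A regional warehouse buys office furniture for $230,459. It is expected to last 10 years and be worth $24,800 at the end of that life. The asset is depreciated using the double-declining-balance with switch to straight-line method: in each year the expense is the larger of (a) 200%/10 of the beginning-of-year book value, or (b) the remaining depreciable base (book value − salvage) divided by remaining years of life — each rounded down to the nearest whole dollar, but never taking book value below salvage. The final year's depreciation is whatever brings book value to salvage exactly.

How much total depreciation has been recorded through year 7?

Depreciable base = $230,459 − $24,800 = $205,659.
Year 1: DB = ⌊$230,459 × 200%/10⌋ = $46,091; SL = ⌊$205,659/10⌋ = $20,565 → take DB $46,091. Book value $184,368.
Year 2: DB = ⌊$184,368 × 200%/10⌋ = $36,873; SL = ⌊$159,568/9⌋ = $17,729 → take DB $36,873. Book value $147,495.
Year 3: DB = ⌊$147,495 × 200%/10⌋ = $29,499; SL = ⌊$122,695/8⌋ = $15,336 → take DB $29,499. Book value $117,996.
Year 4: DB = ⌊$117,996 × 200%/10⌋ = $23,599; SL = ⌊$93,196/7⌋ = $13,313 → take DB $23,599. Book value $94,397.
Year 5: DB = ⌊$94,397 × 200%/10⌋ = $18,879; SL = ⌊$69,597/6⌋ = $11,599 → take DB $18,879. Book value $75,518.
Year 6: DB = ⌊$75,518 × 200%/10⌋ = $15,103; SL = ⌊$50,718/5⌋ = $10,143 → take DB $15,103. Book value $60,415.
Year 7: DB = ⌊$60,415 × 200%/10⌋ = $12,083; SL = ⌊$35,615/4⌋ = $8,903 → take DB $12,083. Book value $48,332.
Accumulated through year 7 = $230,459 − $48,332 = $182,127.

$182,127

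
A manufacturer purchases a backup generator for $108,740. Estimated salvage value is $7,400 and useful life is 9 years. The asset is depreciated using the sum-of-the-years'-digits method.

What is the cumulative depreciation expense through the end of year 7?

$94,584

Depreciable base = $108,740 − $7,400 = $101,340.
Sum of the years' digits = 9+8+7+6+5+4+3+2+1 = 45.
Year 1: $101,340 × 9/45 = $20,268. Book value $88,472.
Year 2: $101,340 × 8/45 = $18,016. Book value $70,456.
Year 3: $101,340 × 7/45 = $15,764. Book value $54,692.
Year 4: $101,340 × 6/45 = $13,512. Book value $41,180.
Year 5: $101,340 × 5/45 = $11,260. Book value $29,920.
Year 6: $101,340 × 4/45 = $9,008. Book value $20,912.
Year 7: $101,340 × 3/45 = $6,756. Book value $14,156.
Accumulated through year 7 = $108,740 − $14,156 = $94,584.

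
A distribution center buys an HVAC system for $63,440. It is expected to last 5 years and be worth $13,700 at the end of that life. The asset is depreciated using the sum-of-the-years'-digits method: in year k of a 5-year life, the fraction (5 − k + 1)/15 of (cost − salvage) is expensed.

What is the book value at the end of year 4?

$17,016

Depreciable base = $63,440 − $13,700 = $49,740.
Sum of the years' digits = 5+4+3+2+1 = 15.
Year 1: $49,740 × 5/15 = $16,580. Book value $46,860.
Year 2: $49,740 × 4/15 = $13,264. Book value $33,596.
Year 3: $49,740 × 3/15 = $9,948. Book value $23,648.
Year 4: $49,740 × 2/15 = $6,632. Book value $17,016.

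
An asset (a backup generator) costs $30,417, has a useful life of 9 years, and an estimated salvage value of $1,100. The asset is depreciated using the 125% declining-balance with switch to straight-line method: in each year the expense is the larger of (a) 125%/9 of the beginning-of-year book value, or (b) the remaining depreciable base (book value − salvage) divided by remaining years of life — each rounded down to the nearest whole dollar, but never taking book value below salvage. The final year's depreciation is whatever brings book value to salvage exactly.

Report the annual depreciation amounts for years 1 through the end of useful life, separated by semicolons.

Depreciable base = $30,417 − $1,100 = $29,317.
Year 1: DB = ⌊$30,417 × 125%/9⌋ = $4,224; SL = ⌊$29,317/9⌋ = $3,257 → take DB $4,224. Book value $26,193.
Year 2: DB = ⌊$26,193 × 125%/9⌋ = $3,637; SL = ⌊$25,093/8⌋ = $3,136 → take DB $3,637. Book value $22,556.
Year 3: DB = ⌊$22,556 × 125%/9⌋ = $3,132; SL = ⌊$21,456/7⌋ = $3,065 → take DB $3,132. Book value $19,424.
Year 4: DB = ⌊$19,424 × 125%/9⌋ = $2,697; SL = ⌊$18,324/6⌋ = $3,054 → take SL $3,054. Book value $16,370.
Year 5: DB = ⌊$16,370 × 125%/9⌋ = $2,273; SL = ⌊$15,270/5⌋ = $3,054 → take SL $3,054. Book value $13,316.
Year 6: DB = ⌊$13,316 × 125%/9⌋ = $1,849; SL = ⌊$12,216/4⌋ = $3,054 → take SL $3,054. Book value $10,262.
Year 7: DB = ⌊$10,262 × 125%/9⌋ = $1,425; SL = ⌊$9,162/3⌋ = $3,054 → take SL $3,054. Book value $7,208.
Year 8: DB = ⌊$7,208 × 125%/9⌋ = $1,001; SL = ⌊$6,108/2⌋ = $3,054 → take SL $3,054. Book value $4,154.
Year 9 (final): $4,154 − $1,100 = $3,054. Book value $1,100.

$4,224; $3,637; $3,132; $3,054; $3,054; $3,054; $3,054; $3,054; $3,054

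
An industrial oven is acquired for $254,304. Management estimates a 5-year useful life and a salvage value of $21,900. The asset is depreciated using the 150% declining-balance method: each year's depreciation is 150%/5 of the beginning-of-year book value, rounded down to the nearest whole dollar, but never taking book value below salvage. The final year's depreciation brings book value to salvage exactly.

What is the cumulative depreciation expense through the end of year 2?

$129,694

Depreciable base = $254,304 − $21,900 = $232,404.
Year 1: ⌊$254,304 × 150%/5⌋ = $76,291. Book value $178,013.
Year 2: ⌊$178,013 × 150%/5⌋ = $53,403. Book value $124,610.
Accumulated through year 2 = $254,304 − $124,610 = $129,694.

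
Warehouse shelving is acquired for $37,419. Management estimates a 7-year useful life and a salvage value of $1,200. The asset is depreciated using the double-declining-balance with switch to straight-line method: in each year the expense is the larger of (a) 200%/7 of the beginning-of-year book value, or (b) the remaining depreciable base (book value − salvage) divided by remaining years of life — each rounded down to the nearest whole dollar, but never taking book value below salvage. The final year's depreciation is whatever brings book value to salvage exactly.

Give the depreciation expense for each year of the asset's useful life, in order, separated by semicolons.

Depreciable base = $37,419 − $1,200 = $36,219.
Year 1: DB = ⌊$37,419 × 200%/7⌋ = $10,691; SL = ⌊$36,219/7⌋ = $5,174 → take DB $10,691. Book value $26,728.
Year 2: DB = ⌊$26,728 × 200%/7⌋ = $7,636; SL = ⌊$25,528/6⌋ = $4,254 → take DB $7,636. Book value $19,092.
Year 3: DB = ⌊$19,092 × 200%/7⌋ = $5,454; SL = ⌊$17,892/5⌋ = $3,578 → take DB $5,454. Book value $13,638.
Year 4: DB = ⌊$13,638 × 200%/7⌋ = $3,896; SL = ⌊$12,438/4⌋ = $3,109 → take DB $3,896. Book value $9,742.
Year 5: DB = ⌊$9,742 × 200%/7⌋ = $2,783; SL = ⌊$8,542/3⌋ = $2,847 → take SL $2,847. Book value $6,895.
Year 6: DB = ⌊$6,895 × 200%/7⌋ = $1,970; SL = ⌊$5,695/2⌋ = $2,847 → take SL $2,847. Book value $4,048.
Year 7 (final): $4,048 − $1,200 = $2,848. Book value $1,200.

$10,691; $7,636; $5,454; $3,896; $2,847; $2,847; $2,848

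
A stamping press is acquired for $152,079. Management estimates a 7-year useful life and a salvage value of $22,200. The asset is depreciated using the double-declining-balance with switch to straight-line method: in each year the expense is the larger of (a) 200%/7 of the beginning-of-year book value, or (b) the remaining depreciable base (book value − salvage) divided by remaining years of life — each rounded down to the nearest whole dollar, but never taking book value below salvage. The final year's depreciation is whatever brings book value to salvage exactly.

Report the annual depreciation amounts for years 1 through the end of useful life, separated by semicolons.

$43,451; $31,036; $22,169; $15,835; $11,310; $6,078; $0

Depreciable base = $152,079 − $22,200 = $129,879.
Year 1: DB = ⌊$152,079 × 200%/7⌋ = $43,451; SL = ⌊$129,879/7⌋ = $18,554 → take DB $43,451. Book value $108,628.
Year 2: DB = ⌊$108,628 × 200%/7⌋ = $31,036; SL = ⌊$86,428/6⌋ = $14,404 → take DB $31,036. Book value $77,592.
Year 3: DB = ⌊$77,592 × 200%/7⌋ = $22,169; SL = ⌊$55,392/5⌋ = $11,078 → take DB $22,169. Book value $55,423.
Year 4: DB = ⌊$55,423 × 200%/7⌋ = $15,835; SL = ⌊$33,223/4⌋ = $8,305 → take DB $15,835. Book value $39,588.
Year 5: DB = ⌊$39,588 × 200%/7⌋ = $11,310; SL = ⌊$17,388/3⌋ = $5,796 → take DB $11,310. Book value $28,278.
Year 6: DB = ⌊$28,278 × 200%/7⌋ = $8,079; SL = ⌊$6,078/2⌋ = $3,039 → take DB $8,079, capped at $6,078. Book value $22,200.
Year 7 (final): $22,200 − $22,200 = $0. Book value $22,200.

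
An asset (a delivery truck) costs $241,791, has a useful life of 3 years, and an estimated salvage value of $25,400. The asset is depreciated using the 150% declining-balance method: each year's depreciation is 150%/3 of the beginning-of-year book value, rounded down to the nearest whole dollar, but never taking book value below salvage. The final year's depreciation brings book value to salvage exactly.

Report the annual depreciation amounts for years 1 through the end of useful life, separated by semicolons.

Depreciable base = $241,791 − $25,400 = $216,391.
Year 1: ⌊$241,791 × 150%/3⌋ = $120,895. Book value $120,896.
Year 2: ⌊$120,896 × 150%/3⌋ = $60,448. Book value $60,448.
Year 3 (final): $60,448 − $25,400 = $35,048. Book value $25,400.

$120,895; $60,448; $35,048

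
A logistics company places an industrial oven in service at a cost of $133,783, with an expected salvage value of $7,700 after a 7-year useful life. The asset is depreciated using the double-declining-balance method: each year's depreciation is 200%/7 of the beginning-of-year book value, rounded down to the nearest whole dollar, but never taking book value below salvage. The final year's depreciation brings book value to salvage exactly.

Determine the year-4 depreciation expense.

Depreciable base = $133,783 − $7,700 = $126,083.
Year 1: ⌊$133,783 × 200%/7⌋ = $38,223. Book value $95,560.
Year 2: ⌊$95,560 × 200%/7⌋ = $27,302. Book value $68,258.
Year 3: ⌊$68,258 × 200%/7⌋ = $19,502. Book value $48,756.
Year 4: ⌊$48,756 × 200%/7⌋ = $13,930. Book value $34,826.

$13,930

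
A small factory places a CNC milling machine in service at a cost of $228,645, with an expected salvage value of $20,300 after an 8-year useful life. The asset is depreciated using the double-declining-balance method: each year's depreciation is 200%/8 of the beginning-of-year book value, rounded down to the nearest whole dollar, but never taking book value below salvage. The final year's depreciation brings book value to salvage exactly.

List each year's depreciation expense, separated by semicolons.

Depreciable base = $228,645 − $20,300 = $208,345.
Year 1: ⌊$228,645 × 200%/8⌋ = $57,161. Book value $171,484.
Year 2: ⌊$171,484 × 200%/8⌋ = $42,871. Book value $128,613.
Year 3: ⌊$128,613 × 200%/8⌋ = $32,153. Book value $96,460.
Year 4: ⌊$96,460 × 200%/8⌋ = $24,115. Book value $72,345.
Year 5: ⌊$72,345 × 200%/8⌋ = $18,086. Book value $54,259.
Year 6: ⌊$54,259 × 200%/8⌋ = $13,564. Book value $40,695.
Year 7: ⌊$40,695 × 200%/8⌋ = $10,173. Book value $30,522.
Year 8 (final): $30,522 − $20,300 = $10,222. Book value $20,300.

$57,161; $42,871; $32,153; $24,115; $18,086; $13,564; $10,173; $10,222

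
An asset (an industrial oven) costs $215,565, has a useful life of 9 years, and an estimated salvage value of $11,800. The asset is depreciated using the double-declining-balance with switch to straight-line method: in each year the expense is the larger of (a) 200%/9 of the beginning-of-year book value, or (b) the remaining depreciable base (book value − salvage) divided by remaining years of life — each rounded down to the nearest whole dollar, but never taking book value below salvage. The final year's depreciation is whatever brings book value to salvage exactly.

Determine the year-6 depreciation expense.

Depreciable base = $215,565 − $11,800 = $203,765.
Year 1: DB = ⌊$215,565 × 200%/9⌋ = $47,903; SL = ⌊$203,765/9⌋ = $22,640 → take DB $47,903. Book value $167,662.
Year 2: DB = ⌊$167,662 × 200%/9⌋ = $37,258; SL = ⌊$155,862/8⌋ = $19,482 → take DB $37,258. Book value $130,404.
Year 3: DB = ⌊$130,404 × 200%/9⌋ = $28,978; SL = ⌊$118,604/7⌋ = $16,943 → take DB $28,978. Book value $101,426.
Year 4: DB = ⌊$101,426 × 200%/9⌋ = $22,539; SL = ⌊$89,626/6⌋ = $14,937 → take DB $22,539. Book value $78,887.
Year 5: DB = ⌊$78,887 × 200%/9⌋ = $17,530; SL = ⌊$67,087/5⌋ = $13,417 → take DB $17,530. Book value $61,357.
Year 6: DB = ⌊$61,357 × 200%/9⌋ = $13,634; SL = ⌊$49,557/4⌋ = $12,389 → take DB $13,634. Book value $47,723.

$13,634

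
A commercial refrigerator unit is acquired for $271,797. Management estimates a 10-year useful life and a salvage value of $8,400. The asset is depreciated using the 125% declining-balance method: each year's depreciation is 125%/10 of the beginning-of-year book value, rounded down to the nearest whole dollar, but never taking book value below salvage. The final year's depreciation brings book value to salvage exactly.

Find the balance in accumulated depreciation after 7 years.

Depreciable base = $271,797 − $8,400 = $263,397.
Year 1: ⌊$271,797 × 125%/10⌋ = $33,974. Book value $237,823.
Year 2: ⌊$237,823 × 125%/10⌋ = $29,727. Book value $208,096.
Year 3: ⌊$208,096 × 125%/10⌋ = $26,012. Book value $182,084.
Year 4: ⌊$182,084 × 125%/10⌋ = $22,760. Book value $159,324.
Year 5: ⌊$159,324 × 125%/10⌋ = $19,915. Book value $139,409.
Year 6: ⌊$139,409 × 125%/10⌋ = $17,426. Book value $121,983.
Year 7: ⌊$121,983 × 125%/10⌋ = $15,247. Book value $106,736.
Accumulated through year 7 = $271,797 − $106,736 = $165,061.

$165,061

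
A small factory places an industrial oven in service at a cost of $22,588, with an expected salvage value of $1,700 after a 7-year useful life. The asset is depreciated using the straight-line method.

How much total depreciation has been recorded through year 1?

$2,984

Depreciable base = $22,588 − $1,700 = $20,888.
Annual expense = $20,888 / 7 = $2,984.
End of year 1: book value $19,604.
Accumulated through year 1 = $22,588 − $19,604 = $2,984.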